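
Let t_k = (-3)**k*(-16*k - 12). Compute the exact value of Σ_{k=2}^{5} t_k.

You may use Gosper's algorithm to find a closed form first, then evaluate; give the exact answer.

Σ = 17424

The ratio is 3*(-4*k - 7)/(4*k + 3).
Normal form (A,B,C) = (-3, 1, k + 3/4).
Need (-3)·f(k+1) − (1)·f(k) = k + 3/4.
Degrees (0,0,1) ⇒ d ≤ 1.
Coefficient equations give f(k) = -k/4.
Get s_k = R·t_k = 4*(-3)**k*k with R(k) = B(k−1)f(k)/C(k) = -k/(4*k + 3).
Check: Δs_k = (-3)**k*(-16*k - 12). ✓
Evaluate s at k=6 and k=2: 17496 and 72; difference 17424.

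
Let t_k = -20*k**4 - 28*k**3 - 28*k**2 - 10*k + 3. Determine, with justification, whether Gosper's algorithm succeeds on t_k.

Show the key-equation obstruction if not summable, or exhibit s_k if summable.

Yes. s_k = k*(-4*k**4 + 3*k**3 - 2*k**2 + 2*k + 4).

Ratio r(k) = (20*k**4 + 108*k**3 + 232*k**2 + 230*k + 83)/(20*k**4 + 28*k**3 + 28*k**2 + 10*k - 3).
Normal form (A,B,C) = (1, 1, k**4 + 7*k**3/5 + 7*k**2/5 + k/2 - 3/20).
f must satisfy (1)·f(k+1) − (1)·f(k) = k**4 + 7*k**3/5 + 7*k**2/5 + k/2 - 3/20.
Degrees (0,0,4) ⇒ d ≤ 5.
A polynomial solution: f(k) = k*(4*k**4 - 3*k**3 + 2*k**2 - 2*k - 4)/20.
Get s_k = R·t_k = k*(-4*k**4 + 3*k**3 - 2*k**2 + 2*k + 4) with R(k) = B(k−1)f(k)/C(k) = k*(4*k**4 - 3*k**3 + 2*k**2 - 2*k - 4)/(20*k**4 + 28*k**3 + 28*k**2 + 10*k - 3).
Δs = -20*k**4 - 28*k**3 - 28*k**2 - 10*k + 3, as required.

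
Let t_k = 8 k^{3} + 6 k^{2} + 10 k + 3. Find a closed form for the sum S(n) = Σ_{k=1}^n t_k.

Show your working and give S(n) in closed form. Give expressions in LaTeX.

Compute t_(k+1)/t_k: get (8*k**3 + 30*k**2 + 46*k + 27)/(8*k**3 + 6*k**2 + 10*k + 3).
So A=1 and B=1, with C=k**3 + 3*k**2/4 + 5*k/4 + 3/8.
f must satisfy (1)·f(k+1) − (1)·f(k) = k**3 + 3*k**2/4 + 5*k/4 + 3/8.
deg f ≤ 4 (via 0,0,3).
A polynomial solution: f(k) = k*(2*k**3 - 2*k**2 + 4*k - 1)/8.
Certificate R = B(k−1)f/C = k*(2*k**3 - 2*k**2 + 4*k - 1)/(8*k**3 + 6*k**2 + 10*k + 3) gives s_k = k*(2*k**3 - 2*k**2 + 4*k - 1).
Δs = 8*k**3 + 6*k**2 + 10*k + 3, as required.
s_(n+1) = 2*n**4 + 6*n**3 + 10*n**2 + 9*n + 3 and s_(1) = 3, so S(n) = n*(2*n**3 + 6*n**2 + 10*n + 9).

S(n) = n \left(2 n^{3} + 6 n^{2} + 10 n + 9\right)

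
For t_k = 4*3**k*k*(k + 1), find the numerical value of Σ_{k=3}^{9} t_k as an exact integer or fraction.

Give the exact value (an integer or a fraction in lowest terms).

Σ = 9624744

Step 1: r(k) = 3 + 6/k.
A = 3, B = 1, C = k**2 + k.
f must satisfy (3)·f(k+1) − (1)·f(k) = k**2 + k.
Bound: deg f ≤ 2.
Coefficient equations give f(k) = (2*k**2 - 4*k + 3)/4.
Get s_k = R·t_k = 3**k*(2*k**2 - 4*k + 3) with R(k) = B(k−1)f(k)/C(k) = (2*k**2 - 4*k + 3)/(4*k*(k + 1)).
Check: Δs_k = 4*3**k*k*(k + 1). ✓
Evaluate s at k=10 and k=3: 9624987 and 243; difference 9624744.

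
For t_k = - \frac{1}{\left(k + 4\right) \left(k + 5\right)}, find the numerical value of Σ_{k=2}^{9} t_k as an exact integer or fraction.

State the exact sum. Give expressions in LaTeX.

Step 1: r(k) = (k + 4)/(k + 6).
Gosper form: A/B · C(k+1)/C(k) with A=k + 4, B=k + 6, C=1.
Need (k + 4)·f(k+1) − (k + 5)·f(k) = 1.
From deg A=1, deg B=1, deg C=0: d=1.
A polynomial solution: f(k) = k/4.
Then R = B(k−1)f/C = k*(k + 5)/4, so s_k = R(k)·t_k = -k/(4*k + 16).
s_(k+1) − s_k = -1/(k**2 + 9*k + 20) = t_k.
Σ_(k=2)^(9) t_k = s_(10) − s_(2) = -5/28 − (-1/12) = -2/21.

Σ = -2/21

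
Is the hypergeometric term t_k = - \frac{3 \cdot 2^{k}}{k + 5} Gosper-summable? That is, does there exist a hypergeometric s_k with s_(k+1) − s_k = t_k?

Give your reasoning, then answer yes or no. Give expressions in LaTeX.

r(k) = 2*(k + 5)/(k + 6) after simplifying.
Gosper form: A/B · C(k+1)/C(k) with A=2*k + 10, B=k + 6, C=1.
Need (2*k + 10)·f(k+1) − (k + 5)·f(k) = 1.
Degrees (1,1,0) ⇒ d ≤ -1.
d = -1 < 0 ⇒ no nonzero polynomial f; not summable.

No — negative degree bound, so no certificate f.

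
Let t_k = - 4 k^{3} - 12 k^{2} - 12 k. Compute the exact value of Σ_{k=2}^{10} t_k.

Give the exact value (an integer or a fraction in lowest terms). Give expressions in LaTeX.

Step 1: r(k) = (k**3 + 6*k**2 + 12*k + 7)/(k*(k**2 + 3*k + 3)).
A = 1, B = 1, C = k**3 + 3*k**2 + 3*k.
Need (1)·f(k+1) − (1)·f(k) = k**3 + 3*k**2 + 3*k.
deg f ≤ 4 (via 0,0,3).
Coefficient equations give f(k) = k*(k - 1)*(k**2 + 3*k + 4)/4.
Then R = B(k−1)f/C = (k - 1)*(k**2 + 3*k + 4)/(4*(k**2 + 3*k + 3)), so s_k = R(k)·t_k = k*(-k**3 - 2*k**2 - k + 4).
s_(k+1) − s_k = 4*k*(-k**2 - 3*k - 3) = t_k.
Telescoping: Σ = s_(11) − s_(2) = -17380 − (-28) = -17352.

Σ = -17352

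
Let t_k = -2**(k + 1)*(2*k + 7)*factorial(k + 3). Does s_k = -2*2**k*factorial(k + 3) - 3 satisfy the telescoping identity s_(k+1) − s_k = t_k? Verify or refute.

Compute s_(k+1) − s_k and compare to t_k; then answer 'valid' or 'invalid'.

valid; difference matches t_k

s_(k+1) = -2*2**(k + 1)*factorial(k + 4) - 3
s_(k+1) − s_k = -2**(k + 1)*(2*k + 7)*factorial(k + 3)
(s_(k+1) − s_k) − t_k = 0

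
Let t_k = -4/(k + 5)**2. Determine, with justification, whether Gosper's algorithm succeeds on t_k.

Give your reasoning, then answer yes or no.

Compute t_(k+1)/t_k: get (k + 5)**2/(k + 6)**2.
Take A(k)=k**2 + 10*k + 25, B(k)=k**2 + 12*k + 36, C(k)=1.
Need (k**2 + 10*k + 25)·f(k+1) − (k**2 + 10*k + 25)·f(k) = 1.
d = 0 from the (2,2,0) case.
Write f(k) = c0. Then LHS − RHS = -1, requiring -1 = 0: contradictory. No certificate.

No; the coefficient equations for f are inconsistent.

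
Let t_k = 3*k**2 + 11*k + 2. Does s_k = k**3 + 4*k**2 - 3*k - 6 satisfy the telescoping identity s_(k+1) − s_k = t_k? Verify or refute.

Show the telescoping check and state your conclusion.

s_(k+1) = k**3 + 7*k**2 + 8*k - 4
s_(k+1) − s_k = 3*k**2 + 11*k + 2
(s_(k+1) − s_k) − t_k = 0

valid; difference matches t_k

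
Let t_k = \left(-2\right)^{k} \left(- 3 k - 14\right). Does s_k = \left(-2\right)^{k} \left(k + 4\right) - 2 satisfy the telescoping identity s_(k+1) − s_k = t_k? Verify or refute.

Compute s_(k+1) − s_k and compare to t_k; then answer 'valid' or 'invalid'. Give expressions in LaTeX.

s_(k+1) = -2*(-2)**k*(k + 5) - 2
s_(k+1) − s_k = (-2)**k*(-3*k - 14)
(s_(k+1) − s_k) − t_k = 0

Valid: the claim telescopes to t_k.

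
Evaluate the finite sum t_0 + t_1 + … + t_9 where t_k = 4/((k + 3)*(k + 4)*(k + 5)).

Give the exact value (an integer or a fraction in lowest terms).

The ratio is (k + 3)/(k + 6).
Gosper form: A/B · C(k+1)/C(k) with A=k + 3, B=k + 6, C=1.
f must satisfy (k + 3)·f(k+1) − (k + 5)·f(k) = 1.
Bound: deg f ≤ 2.
A polynomial solution: f(k) = k*(k + 7)/24.
Then R = B(k−1)f/C = k*(k + 5)*(k + 7)/24, so s_k = R(k)·t_k = k*(k + 7)/(6*(k + 3)*(k + 4)).
Δs = 4/(k**3 + 12*k**2 + 47*k + 60), as required.
Evaluate s at k=10 and k=0: 85/546 and 0; difference 85/546.

Σ = 85/546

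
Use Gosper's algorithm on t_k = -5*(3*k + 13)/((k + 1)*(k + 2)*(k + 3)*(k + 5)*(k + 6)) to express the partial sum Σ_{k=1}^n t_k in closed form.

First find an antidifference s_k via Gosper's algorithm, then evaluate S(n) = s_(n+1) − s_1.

The ratio is (k + 1)*(k + 5)*(3*k + 16)/((k + 4)*(k + 7)*(3*k + 13)).
Factor: A=k + 1; B=k + 7; C=k**2 + 25*k/3 + 52/3.
Key eq: (k + 1)·f(k+1) = (k + 6)·f(k) + (k**2 + 25*k/3 + 52/3).
From deg A=1, deg B=1, deg C=2: d=5.
Coefficient equations give f(k) = k*(k + 3)*(k + 4)*(k**2 + 8*k + 17)/30.
R(k) = B(k−1)·f(k)/C(k) = k*(k + 3)*(k + 6)*(k**2 + 8*k + 17)/(10*(3*k + 13)); s_k = R·t_k = k*(-k**2 - 8*k - 17)/(2*(k**3 + 8*k**2 + 17*k + 10)).
Δs = 5*(-3*k - 13)/(k**5 + 17*k**4 + 107*k**3 + 307*k**2 + 396*k + 180), as required.
s_(n+1) = (-n**3 - 11*n**2 - 36*n - 26)/(2*(n**3 + 11*n**2 + 36*n + 36)) and s_(1) = -13/36, so S(n) = 5*n*(-n**2 - 11*n - 36)/(36*(n**3 + 11*n**2 + 36*n + 36)).

S(n) = 5*n*(-n**2 - 11*n - 36)/(36*(n**3 + 11*n**2 + 36*n + 36))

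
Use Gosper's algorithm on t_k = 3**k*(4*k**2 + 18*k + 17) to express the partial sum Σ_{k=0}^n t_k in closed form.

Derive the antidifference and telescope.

S(n) = 6*3**n*n**2 + 21*3**n*n + 18*3**n - 1

Ratio r(k) = 3*(4*k**2 + 26*k + 39)/(4*k**2 + 18*k + 17).
Take A(k)=3, B(k)=1, C(k)=k**2 + 9*k/2 + 17/4.
Need (3)·f(k+1) − (1)·f(k) = k**2 + 9*k/2 + 17/4.
Bound: deg f ≤ 2.
Coefficient equations give f(k) = (k + 1)*(2*k + 1)/4.
R(k) = B(k−1)·f(k)/C(k) = (k + 1)*(2*k + 1)/(4*k**2 + 18*k + 17); s_k = R·t_k = 3**k*(2*k**2 + 3*k + 1).
s_(k+1) − s_k = 3**k*(4*k**2 + 18*k + 17) = t_k.
Telescope: S(n) = s_(n+1) − s_(0) = 3**(n + 1)*(2*n**2 + 7*n + 6) − (1) = 6*3**n*n**2 + 21*3**n*n + 18*3**n - 1.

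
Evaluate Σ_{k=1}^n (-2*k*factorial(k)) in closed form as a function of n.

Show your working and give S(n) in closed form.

S(n) = 2 - 2*factorial(n + 1)

Compute t_(k+1)/t_k: get (k + 1)**2/k.
Normal form (A,B,C) = (k + 1, 1, k).
Set up (k + 1)·f(k+1) − (1)·f(k) − (k) = 0.
deg f ≤ 0 (via 1,0,1).
Match coefficients ⇒ f(k) = 1.
So s_k = (B(k−1)f/C)·t_k = (1/k)·t_k = -2*factorial(k).
Verify: -2*k*factorial(k) matches t_k.
Evaluate: s_(n+1) = -2*factorial(n + 1); subtract s_(1) = -2 ⇒ S(n) = 2 - 2*factorial(n + 1).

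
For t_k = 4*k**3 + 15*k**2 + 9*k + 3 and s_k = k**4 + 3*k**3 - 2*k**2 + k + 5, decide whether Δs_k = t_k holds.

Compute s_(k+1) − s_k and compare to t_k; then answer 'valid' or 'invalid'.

s_(k+1) = k**4 + 7*k**3 + 13*k**2 + 10*k + 8
s_(k+1) − s_k = 4*k**3 + 15*k**2 + 9*k + 3
(s_(k+1) − s_k) − t_k = 0

valid; difference matches t_k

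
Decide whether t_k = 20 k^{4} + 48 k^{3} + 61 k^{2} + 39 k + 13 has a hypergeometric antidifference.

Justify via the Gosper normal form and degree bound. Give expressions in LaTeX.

r(k) = (20*k**4 + 128*k**3 + 325*k**2 + 385*k + 181)/(20*k**4 + 48*k**3 + 61*k**2 + 39*k + 13) after simplifying.
So A=1 and B=1, with C=k**4 + 12*k**3/5 + 61*k**2/20 + 39*k/20 + 13/20.
Need (1)·f(k+1) − (1)·f(k) = k**4 + 12*k**3/5 + 61*k**2/20 + 39*k/20 + 13/20.
Bound: deg f ≤ 5.
A polynomial solution: f(k) = k*(4*k**4 + 2*k**3 + 3*k**2 + k + 3)/20.
Certificate R = B(k−1)f/C = k*(4*k**4 + 2*k**3 + 3*k**2 + k + 3)/(20*k**4 + 48*k**3 + 61*k**2 + 39*k + 13) gives s_k = k*(4*k**4 + 2*k**3 + 3*k**2 + k + 3).
Check: Δs_k = 20*k**4 + 48*k**3 + 61*k**2 + 39*k + 13. ✓

Yes. s_k = k \left(4 k^{4} + 2 k^{3} + 3 k^{2} + k + 3\right).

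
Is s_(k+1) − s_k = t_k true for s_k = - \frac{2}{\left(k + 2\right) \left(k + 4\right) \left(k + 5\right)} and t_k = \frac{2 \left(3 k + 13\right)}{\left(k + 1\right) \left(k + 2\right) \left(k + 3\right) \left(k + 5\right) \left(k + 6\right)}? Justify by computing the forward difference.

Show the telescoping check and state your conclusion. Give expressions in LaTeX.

s_(k+1) = -2/((k + 3)*(k + 5)*(k + 6))
s_(k+1) − s_k = 2*(3*k + 10)/(k**5 + 20*k**4 + 155*k**3 + 580*k**2 + 1044*k + 720)
(s_(k+1) − s_k) − t_k = 12*(-2*k - 7)/(k**6 + 21*k**5 + 175*k**4 + 735*k**3 + 1624*k**2 + 1764*k + 720)

Invalid: residual \frac{12 \left(- 2 k - 7\right)}{k^{6} + 21 k^{5} + 175 k^{4} + 735 k^{3} + 1624 k^{2} + 1764 k + 720} ≠ 0.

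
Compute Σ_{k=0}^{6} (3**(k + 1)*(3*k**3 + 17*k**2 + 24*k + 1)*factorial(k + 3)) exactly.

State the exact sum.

Σ = 1142810726418

Ratio r(k) = 3*(3*k**4 + 38*k**3 + 171*k**2 + 313*k + 180)/(3*k**3 + 17*k**2 + 24*k + 1).
Normal form (A,B,C) = (3*k + 12, 1, k**3 + 17*k**2/3 + 8*k + 1/3).
Set up (3*k + 12)·f(k+1) − (1)·f(k) − (k**3 + 17*k**2/3 + 8*k + 1/3) = 0.
deg f ≤ 2 (via 1,0,3).
Solving with deg f ≤ 2: f(k) = (k - 1)*(k + 1)/3.
So s_k = (B(k−1)f/C)·t_k = ((k - 1)*(k + 1)/(3*k**3 + 17*k**2 + 24*k + 1))·t_k = 3**(k + 1)*(k - 1)*(k + 1)*factorial(k + 3).
Δs = 3**(k + 1)*(3*k**3 + 17*k**2 + 24*k + 1)*factorial(k + 3), as required.
Sum = s_(7) − s_(0); s_(7) = 1142810726400, s_(0) = -18 ⇒ 1142810726418.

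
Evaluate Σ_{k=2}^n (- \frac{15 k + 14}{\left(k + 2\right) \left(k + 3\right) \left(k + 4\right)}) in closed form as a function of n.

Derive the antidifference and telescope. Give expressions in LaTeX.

t_(k+1)/t_k = (k + 2)*(15*k + 29)/((k + 5)*(15*k + 14)).
Take A(k)=k + 2, B(k)=k + 5, C(k)=k + 14/15.
Key eq: (k + 2)·f(k+1) = (k + 4)·f(k) + (k + 14/15).
Bound: deg f ≤ 2.
Solve for f: f(k) = k*(11*k + 10)/45 (degree 2 ≤ 2).
R(k) = B(k−1)·f(k)/C(k) = k*(k + 4)*(11*k + 10)/(3*(15*k + 14)); s_k = R·t_k = k*(-11*k - 10)/(3*(k + 2)*(k + 3)).
Check: Δs_k = (-15*k - 14)/(k**3 + 9*k**2 + 26*k + 24). ✓
Telescope: S(n) = s_(n+1) − s_(2) = (-11*n**2 - 32*n - 21)/(3*(n**2 + 7*n + 12)) − (-16/15) = (-13*n**2 - 16*n + 29)/(5*(n**2 + 7*n + 12)).

S(n) = \frac{- 13 n^{2} - 16 n + 29}{5 \left(n^{2} + 7 n + 12\right)}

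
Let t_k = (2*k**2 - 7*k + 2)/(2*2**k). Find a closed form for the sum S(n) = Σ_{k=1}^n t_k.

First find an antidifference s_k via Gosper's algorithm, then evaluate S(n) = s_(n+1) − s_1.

S(n) = 2**(-n - 1)*n*(-2*n - 1)

Ratio r(k) = (2*k**2 - 3*k - 3)/(2*(2*k**2 - 7*k + 2)).
A = 1/2, B = 1, C = k**2 - 7*k/2 + 1.
f must satisfy (1/2)·f(k+1) − (1)·f(k) = k**2 - 7*k/2 + 1.
Bound: deg f ≤ 2.
Match coefficients ⇒ f(k) = -(k - 1)*(2*k - 1).
So s_k = (B(k−1)f/C)·t_k = (-2*(k - 1)*(2*k - 1)/(2*k**2 - 7*k + 2))·t_k = (-2*k**2 + 3*k - 1)/2**k.
s_(k+1) − s_k = (2*k**2 - 7*k + 2)/(2*2**k) = t_k.
s_(n+1) = 2**(-n - 1)*n*(-2*n - 1) and s_(1) = 0, so S(n) = 2**(-n - 1)*n*(-2*n - 1).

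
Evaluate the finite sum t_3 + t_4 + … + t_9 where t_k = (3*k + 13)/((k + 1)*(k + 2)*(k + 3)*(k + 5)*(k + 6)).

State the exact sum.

Σ = 91/15840

The ratio is (k + 1)*(k + 5)*(3*k + 16)/((k + 4)*(k + 7)*(3*k + 13)).
Normal form (A,B,C) = (k + 1, k + 7, k**2 + 25*k/3 + 52/3).
f must satisfy (k + 1)·f(k+1) − (k + 6)·f(k) = k**2 + 25*k/3 + 52/3.
deg f ≤ 5 (via 1,1,2).
A polynomial solution: f(k) = k*(k + 3)*(k + 4)*(k**2 + 8*k + 17)/30.
So s_k = (B(k−1)f/C)·t_k = (k*(k + 3)*(k + 6)*(k**2 + 8*k + 17)/(10*(3*k + 13)))·t_k = k*(k**2 + 8*k + 17)/(10*(k**3 + 8*k**2 + 17*k + 10)).
Check: Δs_k = (3*k + 13)/(k**5 + 17*k**4 + 107*k**3 + 307*k**2 + 396*k + 180). ✓
Evaluate s at k=10 and k=3: 197/1980 and 3/32; difference 91/15840.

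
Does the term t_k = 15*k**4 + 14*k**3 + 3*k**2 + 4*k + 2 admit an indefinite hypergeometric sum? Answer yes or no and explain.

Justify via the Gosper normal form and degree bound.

Yes. s_k = k**2*(3*k**3 - 4*k**2 - k + 4).

Step 1: r(k) = (15*k**4 + 74*k**3 + 135*k**2 + 112*k + 38)/(15*k**4 + 14*k**3 + 3*k**2 + 4*k + 2).
Gosper form: A/B · C(k+1)/C(k) with A=1, B=1, C=k**4 + 14*k**3/15 + k**2/5 + 4*k/15 + 2/15.
Need (1)·f(k+1) − (1)·f(k) = k**4 + 14*k**3/15 + k**2/5 + 4*k/15 + 2/15.
From deg A=0, deg B=0, deg C=4: d=5.
Solving with deg f ≤ 5: f(k) = k**2*(3*k**3 - 4*k**2 - k + 4)/15.
Get s_k = R·t_k = k**2*(3*k**3 - 4*k**2 - k + 4) with R(k) = B(k−1)f(k)/C(k) = k**2*(3*k**3 - 4*k**2 - k + 4)/(15*k**4 + 14*k**3 + 3*k**2 + 4*k + 2).
Check: Δs_k = 15*k**4 + 14*k**3 + 3*k**2 + 4*k + 2. ✓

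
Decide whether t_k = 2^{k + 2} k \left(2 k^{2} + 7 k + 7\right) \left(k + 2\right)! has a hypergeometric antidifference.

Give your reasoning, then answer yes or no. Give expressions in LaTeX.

The ratio is 2*(k + 1)*(k + 3)*(7*k + 2*(k + 1)**2 + 14)/(k*(2*k**2 + 7*k + 7)).
Normal form (A,B,C) = (2*k + 6, 1, k**3 + 7*k**2/2 + 7*k/2).
Solve (2*k + 6)·f(k+1) − (1)·f(k) = k**3 + 7*k**2/2 + 7*k/2.
Bound: deg f ≤ 2.
A polynomial solution: f(k) = k*(k - 1)/2.
Then R = B(k−1)f/C = (k - 1)/(2*k**2 + 7*k + 7), so s_k = R(k)·t_k = 2**(k + 2)*k*(k - 1)*factorial(k + 2).
s_(k+1) − s_k = 2**(k + 2)*k*(2*k**2 + 7*k + 7)*factorial(k + 2) = t_k.

Yes. s_k = 2^{k + 2} k \left(k - 1\right) \left(k + 2\right)!.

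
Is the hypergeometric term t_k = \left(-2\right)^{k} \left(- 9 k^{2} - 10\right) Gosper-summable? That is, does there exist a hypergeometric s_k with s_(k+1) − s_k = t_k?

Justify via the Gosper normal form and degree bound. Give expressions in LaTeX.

Yes. s_k = \left(-2\right)^{k} \left(3 k^{2} - 4 k + 4\right).

t_(k+1)/t_k = 2*(-9*(k + 1)**2 - 10)/(9*k**2 + 10).
Factor: A=-2; B=1; C=k**2 + 10/9.
Set up (-2)·f(k+1) − (1)·f(k) − (k**2 + 10/9) = 0.
Bound: deg f ≤ 2.
Solve for f: f(k) = -(3*k**2 - 4*k + 4)/9 (degree 2 ≤ 2).
Get s_k = R·t_k = (-2)**k*(3*k**2 - 4*k + 4) with R(k) = B(k−1)f(k)/C(k) = -(3*k**2 - 4*k + 4)/(9*k**2 + 10).
Verify: (-2)**k*(-9*k**2 - 10) matches t_k.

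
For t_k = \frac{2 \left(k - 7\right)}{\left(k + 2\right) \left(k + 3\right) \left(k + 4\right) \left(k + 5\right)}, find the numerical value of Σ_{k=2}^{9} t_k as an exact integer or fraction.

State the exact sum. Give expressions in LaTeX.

Σ = -53/2730

Step 1: r(k) = (k - 6)*(k + 2)/((k - 7)*(k + 6)).
Normal form (A,B,C) = (k + 2, k + 6, k - 7).
Key eq: (k + 2)·f(k+1) = (k + 5)·f(k) + (k - 7).
d = 3 from the (1,1,1) case.
Solving with deg f ≤ 3: f(k) = -k*(k**2 + 9*k + 32)/12.
Then R = B(k−1)f/C = -k*(k + 5)*(k**2 + 9*k + 32)/(12*(k - 7)), so s_k = R(k)·t_k = k*(-k**2 - 9*k - 32)/(6*(k + 2)*(k + 3)*(k + 4)).
s_(k+1) − s_k = 2*(k - 7)/(k**4 + 14*k**3 + 71*k**2 + 154*k + 120) = t_k.
Evaluate s at k=10 and k=2: -185/1092 and -3/20; difference -53/2730.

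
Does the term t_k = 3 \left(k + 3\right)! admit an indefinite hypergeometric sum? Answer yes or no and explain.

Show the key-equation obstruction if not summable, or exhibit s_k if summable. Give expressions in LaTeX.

r(k) = k + 4 after simplifying.
Take A(k)=k + 4, B(k)=1, C(k)=1.
f must satisfy (k + 4)·f(k+1) − (1)·f(k) = 1.
Degrees (1,0,0) ⇒ d ≤ -1.
Bound -1 < 0, so the key equation has no polynomial solution.

No — negative degree bound, so no certificate f.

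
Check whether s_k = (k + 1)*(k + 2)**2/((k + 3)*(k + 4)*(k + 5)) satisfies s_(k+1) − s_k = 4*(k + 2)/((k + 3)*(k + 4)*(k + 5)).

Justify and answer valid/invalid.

s_(k+1) = (k + 2)*(k + 3)**2/((k + 4)*(k + 5)*(k + 6))
s_(k+1) − s_k = (7*k**2 + 29*k + 30)/(k**4 + 18*k**3 + 119*k**2 + 342*k + 360)
(s_(k+1) − s_k) − t_k = 3*(k**2 - k - 6)/(k**4 + 18*k**3 + 119*k**2 + 342*k + 360)

Invalid: residual 3*(k**2 - k - 6)/(k**4 + 18*k**3 + 119*k**2 + 342*k + 360) ≠ 0.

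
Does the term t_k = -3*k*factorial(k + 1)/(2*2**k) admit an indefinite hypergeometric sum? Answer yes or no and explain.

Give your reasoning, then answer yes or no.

Yes. s_k = -3*factorial(k + 1)/2**k.

Compute t_(k+1)/t_k: get (k + 1)*(k + 2)/(2*k).
Factor: A=k/2 + 1; B=1; C=k.
Set up (k/2 + 1)·f(k+1) − (1)·f(k) − (k) = 0.
From deg A=1, deg B=0, deg C=1: d=0.
Solve for f: f(k) = 2 (degree 0 ≤ 0).
Certificate R = B(k−1)f/C = 2/k gives s_k = -3*factorial(k + 1)/2**k.
s_(k+1) − s_k = -3*k*factorial(k + 1)/(2*2**k) = t_k.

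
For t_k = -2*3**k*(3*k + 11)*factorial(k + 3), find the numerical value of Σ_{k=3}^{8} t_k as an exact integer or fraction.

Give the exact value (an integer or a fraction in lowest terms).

Σ = -18856376946720

The ratio is 3*(k + 4)*(3*k + 14)/(3*k + 11).
Normal form (A,B,C) = (3*k + 12, 1, k + 11/3).
Set up (3*k + 12)·f(k+1) − (1)·f(k) − (k + 11/3) = 0.
deg f ≤ 0 (via 1,0,1).
Coefficient equations give f(k) = 1/3.
R(k) = B(k−1)·f(k)/C(k) = 1/(3*k + 11); s_k = R·t_k = -2*3**k*factorial(k + 3).
s_(k+1) − s_k = -2*3**k*(3*k + 11)*factorial(k + 3) = t_k.
Σ_(k=3)^(8) t_k = s_(9) − s_(3) = -18856376985600 − (-38880) = -18856376946720.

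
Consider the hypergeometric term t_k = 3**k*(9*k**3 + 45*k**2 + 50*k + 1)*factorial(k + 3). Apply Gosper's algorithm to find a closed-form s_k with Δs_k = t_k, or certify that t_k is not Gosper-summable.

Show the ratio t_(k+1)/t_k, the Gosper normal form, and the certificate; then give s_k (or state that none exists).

s_k = 3**k*(k - 1)*(3*k + 1)*factorial(k + 3)

Step 1: r(k) = 3*(9*k**4 + 108*k**3 + 455*k**2 + 773*k + 420)/(9*k**3 + 45*k**2 + 50*k + 1).
Take A(k)=3*k + 12, B(k)=1, C(k)=k**3 + 5*k**2 + 50*k/9 + 1/9.
Solve (3*k + 12)·f(k+1) − (1)·f(k) = k**3 + 5*k**2 + 50*k/9 + 1/9.
Degrees (1,0,3) ⇒ d ≤ 2.
Match coefficients ⇒ f(k) = (k - 1)*(3*k + 1)/9.
So s_k = (B(k−1)f/C)·t_k = ((k - 1)*(3*k + 1)/(9*k**3 + 45*k**2 + 50*k + 1))·t_k = 3**k*(k - 1)*(3*k + 1)*factorial(k + 3).
Check: Δs_k = 3**k*(9*k**3 + 45*k**2 + 50*k + 1)*factorial(k + 3). ✓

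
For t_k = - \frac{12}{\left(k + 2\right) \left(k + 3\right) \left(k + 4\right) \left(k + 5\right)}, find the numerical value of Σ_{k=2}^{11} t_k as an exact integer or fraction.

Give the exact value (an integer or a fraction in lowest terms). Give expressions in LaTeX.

Σ = -9/280

Ratio r(k) = (k + 2)/(k + 6).
Gosper form: A/B · C(k+1)/C(k) with A=k + 2, B=k + 6, C=1.
f must satisfy (k + 2)·f(k+1) − (k + 5)·f(k) = 1.
d = 3 from the (1,1,0) case.
Solving with deg f ≤ 3: f(k) = k*(k**2 + 9*k + 26)/72.
Certificate R = B(k−1)f/C = k*(k + 5)*(k**2 + 9*k + 26)/72 gives s_k = k*(-k**2 - 9*k - 26)/(6*(k + 2)*(k + 3)*(k + 4)).
s_(k+1) − s_k = -12/(k**4 + 14*k**3 + 71*k**2 + 154*k + 120) = t_k.
Evaluate s at k=12 and k=2: -139/840 and -2/15; difference -9/280.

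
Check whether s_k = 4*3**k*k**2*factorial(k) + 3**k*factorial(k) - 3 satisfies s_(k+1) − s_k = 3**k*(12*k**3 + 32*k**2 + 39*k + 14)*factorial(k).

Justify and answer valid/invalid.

s_(k+1) = 12*3**k*k**3*factorial(k) + 36*3**k*k**2*factorial(k) + 39*3**k*k*factorial(k) + 15*3**k*factorial(k) - 3
s_(k+1) − s_k = 3**k*(12*k**3 + 32*k**2 + 39*k + 14)*factorial(k)
(s_(k+1) − s_k) − t_k = 0

valid; difference matches t_k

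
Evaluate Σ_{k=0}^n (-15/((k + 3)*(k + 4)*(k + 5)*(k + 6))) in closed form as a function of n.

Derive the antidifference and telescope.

Ratio r(k) = (k + 3)/(k + 7).
Take A(k)=k + 3, B(k)=k + 7, C(k)=1.
f must satisfy (k + 3)·f(k+1) − (k + 6)·f(k) = 1.
Bound: deg f ≤ 3.
Solve for f: f(k) = k*(k**2 + 12*k + 47)/180 (degree 3 ≤ 3).
Certificate R = B(k−1)f/C = k*(k + 6)*(k**2 + 12*k + 47)/180 gives s_k = k*(-k**2 - 12*k - 47)/(12*(k + 3)*(k + 4)*(k + 5)).
Check: Δs_k = -15/(k**4 + 18*k**3 + 119*k**2 + 342*k + 360). ✓
Telescope: S(n) = s_(n+1) − s_(0) = (-n**3 - 15*n**2 - 74*n - 60)/(12*(n**3 + 15*n**2 + 74*n + 120)) − (0) = (-n**3 - 15*n**2 - 74*n - 60)/(12*(n**3 + 15*n**2 + 74*n + 120)).

S(n) = (-n**3 - 15*n**2 - 74*n - 60)/(12*(n**3 + 15*n**2 + 74*n + 120))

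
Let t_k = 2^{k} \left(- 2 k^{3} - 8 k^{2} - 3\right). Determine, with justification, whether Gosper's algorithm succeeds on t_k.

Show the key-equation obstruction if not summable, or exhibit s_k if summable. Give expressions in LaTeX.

Step 1: r(k) = 2*(2*(k + 1)**3 + 8*(k + 1)**2 + 3)/(2*k**3 + 8*k**2 + 3).
So A=2 and B=1, with C=k**3 + 4*k**2 + 3/2.
f must satisfy (2)·f(k+1) − (1)·f(k) = k**3 + 4*k**2 + 3/2.
Bound: deg f ≤ 3.
Match coefficients ⇒ f(k) = (2*k**3 - 4*k**2 + 4*k - 1)/2.
Then R = B(k−1)f/C = (2*k**3 - 4*k**2 + 4*k - 1)/(2*k**3 + 8*k**2 + 3), so s_k = R(k)·t_k = 2**k*(-2*k**3 + 4*k**2 - 4*k + 1).
Verify: 2**k*(-2*k**3 - 8*k**2 - 3) matches t_k.

Yes. s_k = 2^{k} \left(- 2 k^{3} + 4 k^{2} - 4 k + 1\right).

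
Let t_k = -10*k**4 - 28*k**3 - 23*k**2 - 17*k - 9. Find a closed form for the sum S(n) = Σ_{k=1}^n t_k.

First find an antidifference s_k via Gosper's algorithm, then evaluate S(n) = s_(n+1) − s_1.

r(k) = (10*k**4 + 68*k**3 + 167*k**2 + 187*k + 87)/(10*k**4 + 28*k**3 + 23*k**2 + 17*k + 9) after simplifying.
So A=1 and B=1, with C=k**4 + 14*k**3/5 + 23*k**2/10 + 17*k/10 + 9/10.
f must satisfy (1)·f(k+1) − (1)·f(k) = k**4 + 14*k**3/5 + 23*k**2/10 + 17*k/10 + 9/10.
Bound: deg f ≤ 5.
Solving with deg f ≤ 5: f(k) = k*(k + 2)*(2*k**3 - 2*k**2 + k + 2)/10.
R(k) = B(k−1)·f(k)/C(k) = k*(k + 2)*(2*k**3 - 2*k**2 + k + 2)/(10*k**4 + 28*k**3 + 23*k**2 + 17*k + 9); s_k = R·t_k = k*(-2*k**4 - 2*k**3 + 3*k**2 - 4*k - 4).
s_(k+1) − s_k = -10*k**4 - 28*k**3 - 23*k**2 - 17*k - 9 = t_k.
Σ_(k=1)^n t_k = s_(n+1) − s_(1) = (-2*n**5 - 12*n**4 - 25*n**3 - 27*n**2 - 21*n - 9) − (-9), i.e. n*(-2*n**4 - 12*n**3 - 25*n**2 - 27*n - 21).

S(n) = n*(-2*n**4 - 12*n**3 - 25*n**2 - 27*n - 21)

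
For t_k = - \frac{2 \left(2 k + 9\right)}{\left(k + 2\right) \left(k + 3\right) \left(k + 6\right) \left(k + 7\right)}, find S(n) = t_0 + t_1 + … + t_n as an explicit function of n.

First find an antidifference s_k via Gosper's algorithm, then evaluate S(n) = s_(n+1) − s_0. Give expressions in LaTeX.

S(n) = \frac{- n^{2} - 10 n - 9}{6 \left(n^{2} + 10 n + 21\right)}

Step 1: r(k) = (k + 2)*(k + 6)*(2*k + 11)/((k + 4)*(k + 8)*(2*k + 9)).
Factor: A=k + 2; B=k + 8; C=k**3 + 27*k**2/2 + 121*k/2 + 90.
Need (k + 2)·f(k+1) − (k + 7)·f(k) = k**3 + 27*k**2/2 + 121*k/2 + 90.
Bound: deg f ≤ 5.
A polynomial solution: f(k) = k*(k + 3)*(k + 4)*(k + 5)*(k + 8)/24.
Get s_k = R·t_k = k*(-k - 8)/(6*(k**2 + 8*k + 12)) with R(k) = B(k−1)f(k)/C(k) = k*(k + 3)*(k + 7)*(k + 8)/(12*(2*k + 9)).
Δs = 2*(-2*k - 9)/(k**4 + 18*k**3 + 113*k**2 + 288*k + 252), as required.
s_(n+1) = (-n**2 - 10*n - 9)/(6*(n**2 + 10*n + 21)) and s_(0) = 0, so S(n) = (-n**2 - 10*n - 9)/(6*(n**2 + 10*n + 21)).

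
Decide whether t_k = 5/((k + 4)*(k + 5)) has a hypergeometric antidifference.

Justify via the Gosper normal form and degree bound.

The ratio is (k + 4)/(k + 6).
Normal form (A,B,C) = (k + 4, k + 6, 1).
Solve (k + 4)·f(k+1) − (k + 5)·f(k) = 1.
Degrees (1,1,0) ⇒ d ≤ 1.
A polynomial solution: f(k) = k/4.
R(k) = B(k−1)·f(k)/C(k) = k*(k + 5)/4; s_k = R·t_k = 5*k/(4*(k + 4)).
Check: Δs_k = 5/(k**2 + 9*k + 20). ✓

Yes. s_k = 5*k/(4*(k + 4)).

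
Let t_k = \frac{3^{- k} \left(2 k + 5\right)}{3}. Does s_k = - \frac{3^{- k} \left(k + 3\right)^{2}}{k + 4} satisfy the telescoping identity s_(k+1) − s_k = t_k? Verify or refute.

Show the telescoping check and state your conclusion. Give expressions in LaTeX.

Invalid: residual \frac{3^{- k} \left(- 2 k^{2} - 16 k - 29\right)}{3 \left(k^{2} + 9 k + 20\right)} ≠ 0.

s_(k+1) = -(k + 4)**2/(3*3**k*(k + 5))
s_(k+1) − s_k = (3*(k + 3)**2*(k + 5) - (k + 4)**3)/(3*3**k*(k + 4)*(k + 5))
(s_(k+1) − s_k) − t_k = (-2*k**2 - 16*k - 29)/(3*3**k*(k**2 + 9*k + 20))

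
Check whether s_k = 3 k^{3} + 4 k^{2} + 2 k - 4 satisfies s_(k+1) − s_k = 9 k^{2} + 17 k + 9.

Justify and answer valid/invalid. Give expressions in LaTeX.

s_(k+1) = 3*k**3 + 13*k**2 + 19*k + 5
s_(k+1) − s_k = 9*k**2 + 17*k + 9
(s_(k+1) − s_k) − t_k = 0

valid (s_(k+1) − s_k reduces to t_k)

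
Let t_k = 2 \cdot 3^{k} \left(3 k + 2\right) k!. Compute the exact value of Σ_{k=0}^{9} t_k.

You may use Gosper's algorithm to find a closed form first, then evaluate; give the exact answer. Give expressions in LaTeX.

Σ = 428554022398

The ratio is 3*(k + 1)*(3*k + 5)/(3*k + 2).
Gosper form: A/B · C(k+1)/C(k) with A=3*k + 3, B=1, C=k + 2/3.
Solve (3*k + 3)·f(k+1) − (1)·f(k) = k + 2/3.
Bound: deg f ≤ 0.
Solving with deg f ≤ 0: f(k) = 1/3.
Certificate R = B(k−1)f/C = 1/(3*k + 2) gives s_k = 2*3**k*factorial(k).
Check: Δs_k = 2*3**k*(3*k + 2)*factorial(k). ✓
Evaluate s at k=10 and k=0: 428554022400 and 2; difference 428554022398.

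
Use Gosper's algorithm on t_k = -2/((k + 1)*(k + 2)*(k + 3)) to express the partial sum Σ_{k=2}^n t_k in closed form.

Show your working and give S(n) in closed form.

S(n) = (-n**2 - 5*n + 6)/(12*(n**2 + 5*n + 6))

The ratio is (k + 1)/(k + 4).
So A=k + 1 and B=k + 4, with C=1.
Key eq: (k + 1)·f(k+1) = (k + 3)·f(k) + (1).
Bound: deg f ≤ 2.
Coefficient equations give f(k) = k*(k + 3)/4.
Get s_k = R·t_k = k*(-k - 3)/(2*(k + 1)*(k + 2)) with R(k) = B(k−1)f(k)/C(k) = k*(k + 3)**2/4.
Check: Δs_k = -2/(k**3 + 6*k**2 + 11*k + 6). ✓
Evaluate: s_(n+1) = (-n**2 - 5*n - 4)/(2*(n**2 + 5*n + 6)); subtract s_(2) = -5/12 ⇒ S(n) = (-n**2 - 5*n + 6)/(12*(n**2 + 5*n + 6)).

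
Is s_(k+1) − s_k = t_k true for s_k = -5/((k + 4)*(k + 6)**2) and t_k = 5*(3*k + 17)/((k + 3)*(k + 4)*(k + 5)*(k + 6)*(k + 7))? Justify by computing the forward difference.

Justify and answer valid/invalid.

Invalid: residual 15*(-4*k**2 - 47*k - 137)/(k**7 + 38*k**6 + 612*k**5 + 5410*k**4 + 28319*k**3 + 87672*k**2 + 148428*k + 105840) ≠ 0.

s_(k+1) = -5/((k + 5)*(k + 7)**2)
s_(k+1) − s_k = -5/((k + 5)*(k + 7)**2) + 5/((k + 4)*(k + 6)**2)
(s_(k+1) − s_k) − t_k = 15*(-4*k**2 - 47*k - 137)/(k**7 + 38*k**6 + 612*k**5 + 5410*k**4 + 28319*k**3 + 87672*k**2 + 148428*k + 105840)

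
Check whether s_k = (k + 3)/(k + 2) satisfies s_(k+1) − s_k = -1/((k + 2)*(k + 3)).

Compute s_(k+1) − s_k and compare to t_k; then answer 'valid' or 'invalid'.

s_(k+1) = (k + 4)/(k + 3)
s_(k+1) − s_k = -1/(k**2 + 5*k + 6)
(s_(k+1) − s_k) − t_k = 0

valid (s_(k+1) − s_k reduces to t_k)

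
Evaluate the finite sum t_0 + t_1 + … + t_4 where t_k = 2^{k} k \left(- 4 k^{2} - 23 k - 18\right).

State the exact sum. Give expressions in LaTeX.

Σ = -14818

Compute t_(k+1)/t_k: get 2*(4*k**3 + 35*k**2 + 76*k + 45)/(k*(4*k**2 + 23*k + 18)).
Take A(k)=2, B(k)=1, C(k)=k**3 + 23*k**2/4 + 9*k/2.
Need (2)·f(k+1) − (1)·f(k) = k**3 + 23*k**2/4 + 9*k/2.
deg f ≤ 3 (via 0,0,3).
Solving with deg f ≤ 3: f(k) = (4*k**3 - k**2 - 2*k - 2)/4.
R(k) = B(k−1)·f(k)/C(k) = (4*k**3 - k**2 - 2*k - 2)/(k*(4*k**2 + 23*k + 18)); s_k = R·t_k = 2**k*(-4*k**3 + k**2 + 2*k + 2).
Verify: 2**k*k*(-4*k**2 - 23*k - 18) matches t_k.
Telescoping: Σ = s_(5) − s_(0) = -14816 − (2) = -14818.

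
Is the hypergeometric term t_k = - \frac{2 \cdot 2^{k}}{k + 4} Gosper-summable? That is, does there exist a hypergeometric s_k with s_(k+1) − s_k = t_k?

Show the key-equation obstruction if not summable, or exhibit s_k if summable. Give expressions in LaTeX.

No — t_k has no hypergeometric antidifference.

Ratio r(k) = 2*(k + 4)/(k + 5).
Gosper form: A/B · C(k+1)/C(k) with A=2*k + 8, B=k + 5, C=1.
f must satisfy (2*k + 8)·f(k+1) − (k + 4)·f(k) = 1.
Bound: deg f ≤ -1.
deg f ≤ -1 is impossible — no certificate.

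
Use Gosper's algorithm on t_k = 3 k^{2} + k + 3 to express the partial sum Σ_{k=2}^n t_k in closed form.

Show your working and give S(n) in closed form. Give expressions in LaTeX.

r(k) = (k + 3*(k + 1)**2 + 4)/(3*k**2 + k + 3) after simplifying.
Normal form (A,B,C) = (1, 1, k**2 + k/3 + 1).
Key eq: (1)·f(k+1) = (1)·f(k) + (k**2 + k/3 + 1).
d = 3 from the (0,0,2) case.
Solve for f: f(k) = k*(k**2 - k + 3)/3 (degree 3 ≤ 3).
R(k) = B(k−1)·f(k)/C(k) = k*(k**2 - k + 3)/(3*k**2 + k + 3); s_k = R·t_k = k*(k**2 - k + 3).
Verify: 3*k**2 + k + 3 matches t_k.
Telescope: S(n) = s_(n+1) − s_(2) = n**3 + 2*n**2 + 4*n + 3 − (10) = n**3 + 2*n**2 + 4*n - 7.

S(n) = n^{3} + 2 n^{2} + 4 n - 7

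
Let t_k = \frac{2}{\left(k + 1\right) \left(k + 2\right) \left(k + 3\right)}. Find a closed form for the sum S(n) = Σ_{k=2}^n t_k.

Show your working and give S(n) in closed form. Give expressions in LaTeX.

Compute t_(k+1)/t_k: get (k + 1)/(k + 4).
Factor: A=k + 1; B=k + 4; C=1.
Solve (k + 1)·f(k+1) − (k + 3)·f(k) = 1.
From deg A=1, deg B=1, deg C=0: d=2.
Solve for f: f(k) = k*(k + 3)/4 (degree 2 ≤ 2).
Get s_k = R·t_k = k*(k + 3)/(2*(k + 1)*(k + 2)) with R(k) = B(k−1)f(k)/C(k) = k*(k + 3)**2/4.
Δs = 2/(k**3 + 6*k**2 + 11*k + 6), as required.
Σ_(k=2)^n t_k = s_(n+1) − s_(2) = ((n**2 + 5*n + 4)/(2*(n**2 + 5*n + 6))) − (5/12), i.e. (n**2 + 5*n - 6)/(12*(n**2 + 5*n + 6)).

S(n) = \frac{n^{2} + 5 n - 6}{12 \left(n^{2} + 5 n + 6\right)}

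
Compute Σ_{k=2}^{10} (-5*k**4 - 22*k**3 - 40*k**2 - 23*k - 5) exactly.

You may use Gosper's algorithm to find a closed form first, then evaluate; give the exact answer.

The ratio is (5*k**4 + 42*k**3 + 136*k**2 + 189*k + 95)/(5*k**4 + 22*k**3 + 40*k**2 + 23*k + 5).
Normal form (A,B,C) = (1, 1, k**4 + 22*k**3/5 + 8*k**2 + 23*k/5 + 1).
Need (1)·f(k+1) − (1)·f(k) = k**4 + 22*k**3/5 + 8*k**2 + 23*k/5 + 1.
From deg A=0, deg B=0, deg C=4: d=5.
Match coefficients ⇒ f(k) = k**2*(k**3 + 3*k**2 + 4*k - 3)/5.
Then R = B(k−1)f/C = k**2*(k**3 + 3*k**2 + 4*k - 3)/(5*k**4 + 22*k**3 + 40*k**2 + 23*k + 5), so s_k = R(k)·t_k = k**2*(-k**3 - 3*k**2 - 4*k + 3).
Verify: -5*k**4 - 22*k**3 - 40*k**2 - 23*k - 5 matches t_k.
Σ_(k=2)^(10) t_k = s_(11) − s_(2) = -209935 − (-100) = -209835.

Σ = -209835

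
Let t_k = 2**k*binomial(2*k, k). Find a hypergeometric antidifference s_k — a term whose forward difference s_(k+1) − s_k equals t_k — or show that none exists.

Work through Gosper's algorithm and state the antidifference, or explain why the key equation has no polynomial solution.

Compute t_(k+1)/t_k: get 4*(2*k + 1)/(k + 1).
So A=8*k + 4 and B=k + 1, with C=1.
Solve (8*k + 4)·f(k+1) − (k)·f(k) = 1.
From deg A=1, deg B=1, deg C=0: d=-1.
deg f ≤ -1 is impossible — no certificate.

none (Gosper's algorithm certifies no s_k)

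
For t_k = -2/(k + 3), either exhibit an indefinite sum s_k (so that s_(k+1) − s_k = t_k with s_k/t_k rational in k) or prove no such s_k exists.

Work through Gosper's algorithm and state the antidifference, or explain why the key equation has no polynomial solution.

not Gosper-summable; s_k does not exist

The ratio is (k + 3)/(k + 4).
Factor: A=k + 3; B=k + 4; C=1.
Key eq: (k + 3)·f(k+1) = (k + 3)·f(k) + (1).
d = 0 from the (1,1,0) case.
Generic f = c0 gives residual -1; -1 = 0 cannot hold, so t_k is not Gosper-summable.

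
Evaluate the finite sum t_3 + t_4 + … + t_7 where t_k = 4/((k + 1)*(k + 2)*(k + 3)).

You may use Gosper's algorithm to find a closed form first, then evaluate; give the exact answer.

r(k) = (k + 1)/(k + 4) after simplifying.
Gosper form: A/B · C(k+1)/C(k) with A=k + 1, B=k + 4, C=1.
Solve (k + 1)·f(k+1) − (k + 3)·f(k) = 1.
Bound: deg f ≤ 2.
Solving with deg f ≤ 2: f(k) = k*(k + 3)/4.
Certificate R = B(k−1)f/C = k*(k + 3)**2/4 gives s_k = k*(k + 3)/((k + 1)*(k + 2)).
Δs = 4/(k**3 + 6*k**2 + 11*k + 6), as required.
Telescoping: Σ = s_(8) − s_(3) = 44/45 − (9/10) = 7/90.

Σ = 7/90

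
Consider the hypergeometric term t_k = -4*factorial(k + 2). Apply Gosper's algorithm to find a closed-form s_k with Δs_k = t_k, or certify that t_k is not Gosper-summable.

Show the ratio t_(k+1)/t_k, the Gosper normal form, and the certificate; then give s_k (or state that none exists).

t_(k+1)/t_k = k + 3.
Take A(k)=k + 3, B(k)=1, C(k)=1.
Need (k + 3)·f(k+1) − (1)·f(k) = 1.
Bound: deg f ≤ -1.
Negative degree bound (-1): no f exists, t_k not Gosper-summable.

none (Gosper's algorithm certifies no s_k)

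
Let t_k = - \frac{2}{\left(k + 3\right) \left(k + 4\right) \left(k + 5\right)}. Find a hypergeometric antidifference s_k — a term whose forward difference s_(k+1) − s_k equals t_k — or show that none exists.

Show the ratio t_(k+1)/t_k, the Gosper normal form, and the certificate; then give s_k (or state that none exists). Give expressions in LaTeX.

s_k = \frac{k \left(- k - 7\right)}{12 \left(k + 3\right) \left(k + 4\right)}

Step 1: r(k) = (k + 3)/(k + 6).
Gosper form: A/B · C(k+1)/C(k) with A=k + 3, B=k + 6, C=1.
Key eq: (k + 3)·f(k+1) = (k + 5)·f(k) + (1).
Degrees (1,1,0) ⇒ d ≤ 2.
A polynomial solution: f(k) = k*(k + 7)/24.
Get s_k = R·t_k = k*(-k - 7)/(12*(k + 3)*(k + 4)) with R(k) = B(k−1)f(k)/C(k) = k*(k + 5)*(k + 7)/24.
Δs = -2/(k**3 + 12*k**2 + 47*k + 60), as required.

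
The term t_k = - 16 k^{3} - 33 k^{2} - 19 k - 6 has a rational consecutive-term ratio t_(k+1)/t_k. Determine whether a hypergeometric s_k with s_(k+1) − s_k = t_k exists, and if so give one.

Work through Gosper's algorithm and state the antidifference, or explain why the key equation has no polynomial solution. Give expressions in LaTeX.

Ratio r(k) = (16*k**3 + 81*k**2 + 133*k + 74)/(16*k**3 + 33*k**2 + 19*k + 6).
Normal form (A,B,C) = (1, 1, k**3 + 33*k**2/16 + 19*k/16 + 3/8).
Key eq: (1)·f(k+1) = (1)·f(k) + (k**3 + 33*k**2/16 + 19*k/16 + 3/8).
deg f ≤ 4 (via 0,0,3).
Coefficient equations give f(k) = k*(4*k**3 + 3*k**2 - 3*k + 2)/16.
R(k) = B(k−1)·f(k)/C(k) = k*(4*k**3 + 3*k**2 - 3*k + 2)/(16*k**3 + 33*k**2 + 19*k + 6); s_k = R·t_k = k*(-4*k**3 - 3*k**2 + 3*k - 2).
Check: Δs_k = -16*k**3 - 33*k**2 - 19*k - 6. ✓

s_k = k \left(- 4 k^{3} - 3 k^{2} + 3 k - 2\right)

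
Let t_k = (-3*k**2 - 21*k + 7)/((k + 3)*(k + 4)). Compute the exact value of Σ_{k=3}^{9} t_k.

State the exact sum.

Σ = -1337/78

Compute t_(k+1)/t_k: get (k + 3)*(21*k + 3*(k + 1)**2 + 14)/((k + 5)*(3*k**2 + 21*k - 7)).
Take A(k)=k + 3, B(k)=k + 5, C(k)=k**2 + 7*k - 7/3.
f must satisfy (k + 3)·f(k+1) − (k + 4)·f(k) = k**2 + 7*k - 7/3.
Bound: deg f ≤ 2.
A polynomial solution: f(k) = k*(9*k - 16)/9.
Get s_k = R·t_k = k*(16 - 9*k)/(3*(k + 3)) with R(k) = B(k−1)f(k)/C(k) = k*(k + 4)*(9*k - 16)/(3*(3*k**2 + 21*k - 7)).
s_(k+1) − s_k = (-3*k**2 - 21*k + 7)/(k**2 + 7*k + 12) = t_k.
Telescoping: Σ = s_(10) − s_(3) = -740/39 − (-11/6) = -1337/78.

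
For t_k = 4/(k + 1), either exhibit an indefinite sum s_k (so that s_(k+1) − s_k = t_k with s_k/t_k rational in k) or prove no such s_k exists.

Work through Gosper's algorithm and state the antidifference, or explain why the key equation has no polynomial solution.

Compute t_(k+1)/t_k: get (k + 1)/(k + 2).
A = k + 1, B = k + 2, C = 1.
Need (k + 1)·f(k+1) − (k + 1)·f(k) = 1.
deg f ≤ 0 (via 1,1,0).
Generic f = c0 gives residual -1; -1 = 0 cannot hold, so t_k is not Gosper-summable.

none (Gosper's algorithm certifies no s_k)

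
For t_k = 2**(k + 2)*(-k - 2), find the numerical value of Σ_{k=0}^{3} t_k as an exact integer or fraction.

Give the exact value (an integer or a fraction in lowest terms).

Compute t_(k+1)/t_k: get 2*(k + 3)/(k + 2).
Gosper form: A/B · C(k+1)/C(k) with A=2, B=1, C=k + 2.
Need (2)·f(k+1) − (1)·f(k) = k + 2.
From deg A=0, deg B=0, deg C=1: d=1.
Solving with deg f ≤ 1: f(k) = k.
Certificate R = B(k−1)f/C = k/(k + 2) gives s_k = -2**(k + 2)*k.
Δs = 2**(k + 2)*(-k - 2), as required.
Σ_(k=0)^(3) t_k = s_(4) − s_(0) = -256 − (0) = -256.

Σ = -256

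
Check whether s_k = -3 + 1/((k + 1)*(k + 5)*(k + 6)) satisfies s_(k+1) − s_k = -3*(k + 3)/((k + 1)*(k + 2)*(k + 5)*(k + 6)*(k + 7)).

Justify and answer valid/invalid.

Valid: the claim telescopes to t_k.

s_(k+1) = -3 + 1/((k + 2)*(k + 6)*(k + 7))
s_(k+1) − s_k = ((k + 1)*(k + 5) - (k + 2)*(k + 7))/((k + 1)*(k + 2)*(k + 5)*(k + 6)*(k + 7))
(s_(k+1) − s_k) − t_k = 0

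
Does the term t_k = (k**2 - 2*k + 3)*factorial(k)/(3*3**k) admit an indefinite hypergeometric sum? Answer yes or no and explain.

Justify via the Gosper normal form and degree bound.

Yes. s_k = (k - 1)*factorial(k)/3**k.

t_(k+1)/t_k = (k**3 + k**2 + 2*k + 2)/(3*(k**2 - 2*k + 3)).
So A=k/3 + 1/3 and B=1, with C=k**2 - 2*k + 3.
f must satisfy (k/3 + 1/3)·f(k+1) − (1)·f(k) = k**2 - 2*k + 3.
Degrees (1,0,2) ⇒ d ≤ 1.
Solve for f: f(k) = 3*(k - 1) (degree 1 ≤ 1).
Certificate R = B(k−1)f/C = 3*(k - 1)/(k**2 - 2*k + 3) gives s_k = (k - 1)*factorial(k)/3**k.
Δs = (k**2 - 2*k + 3)*factorial(k)/(3*3**k), as required.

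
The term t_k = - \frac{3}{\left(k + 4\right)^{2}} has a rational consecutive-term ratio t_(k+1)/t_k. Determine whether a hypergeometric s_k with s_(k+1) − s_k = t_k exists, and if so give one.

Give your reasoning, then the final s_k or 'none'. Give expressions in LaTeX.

t_(k+1)/t_k = (k + 4)**2/(k + 5)**2.
So A=k**2 + 8*k + 16 and B=k**2 + 10*k + 25, with C=1.
Need (k**2 + 8*k + 16)·f(k+1) − (k**2 + 8*k + 16)·f(k) = 1.
d = 0 from the (2,2,0) case.
Write f(k) = c0. Then LHS − RHS = -1, requiring -1 = 0: contradictory. No certificate.

no hypergeometric antidifference exists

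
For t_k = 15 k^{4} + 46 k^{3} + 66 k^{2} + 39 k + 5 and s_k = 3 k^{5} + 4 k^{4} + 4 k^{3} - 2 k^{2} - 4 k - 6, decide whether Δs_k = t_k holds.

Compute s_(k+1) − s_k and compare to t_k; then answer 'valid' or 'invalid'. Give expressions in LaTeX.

s_(k+1) = 3*k**5 + 19*k**4 + 50*k**3 + 64*k**2 + 35*k - 1
s_(k+1) − s_k = 15*k**4 + 46*k**3 + 66*k**2 + 39*k + 5
(s_(k+1) − s_k) − t_k = 0

valid (s_(k+1) − s_k reduces to t_k)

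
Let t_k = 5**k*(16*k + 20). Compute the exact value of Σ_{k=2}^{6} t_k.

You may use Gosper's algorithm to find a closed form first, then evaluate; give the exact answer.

Σ = 2187300

t_(k+1)/t_k = 5*(4*k + 9)/(4*k + 5).
A = 5, B = 1, C = k + 5/4.
f must satisfy (5)·f(k+1) − (1)·f(k) = k + 5/4.
d = 1 from the (0,0,1) case.
Match coefficients ⇒ f(k) = k/4.
Get s_k = R·t_k = 4*5**k*k with R(k) = B(k−1)f(k)/C(k) = k/(4*k + 5).
Δs = 5**k*(16*k + 20), as required.
Sum = s_(7) − s_(2); s_(7) = 2187500, s_(2) = 200 ⇒ 2187300.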